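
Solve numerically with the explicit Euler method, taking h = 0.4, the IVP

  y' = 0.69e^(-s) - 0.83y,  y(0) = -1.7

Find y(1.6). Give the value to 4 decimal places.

Euler: y_{n+1} = y_n + h·f(s_n, y_n).
s=0.000000, y=-1.700000: f=2.101000 → y ← -1.700000 + 0.4·2.101000 = -0.859600
s=0.400000, y=-0.859600: f=1.175989 → y ← -0.859600 + 0.4·1.175989 = -0.389204
s=0.800000, y=-0.389204: f=0.633077 → y ← -0.389204 + 0.4·0.633077 = -0.135974
s=1.200000, y=-0.135974: f=0.320682 → y ← -0.135974 + 0.4·0.320682 = -0.007701
y(1.6) ≈ -0.0077

-0.0077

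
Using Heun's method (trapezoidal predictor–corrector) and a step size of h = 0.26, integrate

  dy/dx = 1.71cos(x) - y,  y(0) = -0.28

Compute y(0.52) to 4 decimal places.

Heun: k1 = f(x_n, y_n); k2 = f(x_n + h, y_n + h·k1); y_{n+1} = y_n + (h/2)·(k1 + k2).
x=0.000000, y=-0.280000:
  k1 = f(0.000000, -0.280000) = 1.990000
  k2 = f(0.260000, 0.237400) = 1.415127
  y ← -0.280000 + (0.26/2)·(1.990000 + 1.415127) = 0.162666
x=0.260000, y=0.162666:
  k1 = f(0.260000, 0.162666) = 1.489860
  k2 = f(0.520000, 0.550030) = 0.933941
  y ← 0.162666 + (0.26/2)·(1.489860 + 0.933941) = 0.477761
y(0.52) ≈ 0.4778

0.4778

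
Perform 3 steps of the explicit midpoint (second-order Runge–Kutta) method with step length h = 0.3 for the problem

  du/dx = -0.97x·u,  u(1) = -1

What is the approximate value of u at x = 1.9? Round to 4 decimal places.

-0.2862

Midpoint: k1 = f(x_n, u_n); k2 = f(x_n + h/2, u_n + (h/2)·k1); u_{n+1} = u_n + h·k2.
x=1.000000, u=-1.000000:
  k1 = f(1.000000, -1.000000) = 0.970000
  k2 = f(1.150000, -0.854500) = 0.953195
  u ← -1.000000 + 0.3·0.953195 = -0.714042
x=1.300000, u=-0.714042:
  k1 = f(1.300000, -0.714042) = 0.900406
  k2 = f(1.450000, -0.578981) = 0.814336
  u ← -0.714042 + 0.3·0.814336 = -0.469741
x=1.600000, u=-0.469741:
  k1 = f(1.600000, -0.469741) = 0.729038
  k2 = f(1.750000, -0.360385) = 0.611754
  u ← -0.469741 + 0.3·0.611754 = -0.286215
u(1.9) ≈ -0.2862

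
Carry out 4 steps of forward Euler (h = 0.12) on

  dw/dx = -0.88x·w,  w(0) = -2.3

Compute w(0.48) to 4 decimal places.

Euler: w_{n+1} = w_n + h·f(x_n, w_n).
x=0.000000, w=-2.300000: f=0.000000 → w ← -2.300000 + 0.12·0.000000 = -2.300000
x=0.120000, w=-2.300000: f=0.242880 → w ← -2.300000 + 0.12·0.242880 = -2.270854
x=0.240000, w=-2.270854: f=0.479604 → w ← -2.270854 + 0.12·0.479604 = -2.213302
x=0.360000, w=-2.213302: f=0.701174 → w ← -2.213302 + 0.12·0.701174 = -2.129161
w(0.48) ≈ -2.1292

-2.1292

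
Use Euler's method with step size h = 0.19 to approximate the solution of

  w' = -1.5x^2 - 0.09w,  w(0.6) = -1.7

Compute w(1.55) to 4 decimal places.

-2.9992

Euler: w_{n+1} = w_n + h·f(x_n, w_n).
x=0.600000, w=-1.700000: f=-0.387000 → w ← -1.700000 + 0.19·(-0.387000) = -1.773530
x=0.790000, w=-1.773530: f=-0.776532 → w ← -1.773530 + 0.19·(-0.776532) = -1.921071
x=0.980000, w=-1.921071: f=-1.267704 → w ← -1.921071 + 0.19·(-1.267704) = -2.161935
x=1.170000, w=-2.161935: f=-1.858776 → w ← -2.161935 + 0.19·(-1.858776) = -2.515102
x=1.360000, w=-2.515102: f=-2.548041 → w ← -2.515102 + 0.19·(-2.548041) = -2.999230
w(1.55) ≈ -2.9992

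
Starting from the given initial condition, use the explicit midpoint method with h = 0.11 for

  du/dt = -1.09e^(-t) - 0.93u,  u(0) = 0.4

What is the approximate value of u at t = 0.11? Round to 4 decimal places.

0.2538

Midpoint: k1 = f(t_n, u_n); k2 = f(t_n + h/2, u_n + (h/2)·k1); u_{n+1} = u_n + h·k2.
t=0.000000, u=0.400000:
  k1 = f(0.000000, 0.400000) = -1.462000
  k2 = f(0.055000, 0.319590) = -1.328888
  u ← 0.400000 + 0.11·(-1.328888) = 0.253822
u(0.11) ≈ 0.2538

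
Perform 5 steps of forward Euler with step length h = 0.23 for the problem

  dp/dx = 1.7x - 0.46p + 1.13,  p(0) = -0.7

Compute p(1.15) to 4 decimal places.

Euler: p_{n+1} = p_n + h·f(x_n, p_n).
x=0.000000, p=-0.700000: f=1.452000 → p ← -0.700000 + 0.23·1.452000 = -0.366040
x=0.230000, p=-0.366040: f=1.689378 → p ← -0.366040 + 0.23·1.689378 = 0.022517
x=0.460000, p=0.022517: f=1.901642 → p ← 0.022517 + 0.23·1.901642 = 0.459895
x=0.690000, p=0.459895: f=2.091448 → p ← 0.459895 + 0.23·2.091448 = 0.940928
x=0.920000, p=0.940928: f=2.261173 → p ← 0.940928 + 0.23·2.261173 = 1.460998
p(1.15) ≈ 1.4610

1.4610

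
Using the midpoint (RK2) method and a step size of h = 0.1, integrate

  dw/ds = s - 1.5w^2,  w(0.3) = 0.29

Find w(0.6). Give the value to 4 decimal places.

Midpoint: k1 = f(s_n, w_n); k2 = f(s_n + h/2, w_n + (h/2)·k1); w_{n+1} = w_n + h·k2.
s=0.300000, w=0.290000:
  k1 = f(0.300000, 0.290000) = 0.173850
  k2 = f(0.350000, 0.298692) = 0.216174
  w ← 0.290000 + 0.1·0.216174 = 0.311617
s=0.400000, w=0.311617:
  k1 = f(0.400000, 0.311617) = 0.254342
  k2 = f(0.450000, 0.324335) = 0.292211
  w ← 0.311617 + 0.1·0.292211 = 0.340838
s=0.500000, w=0.340838:
  k1 = f(0.500000, 0.340838) = 0.325744
  k2 = f(0.550000, 0.357126) = 0.358692
  w ← 0.340838 + 0.1·0.358692 = 0.376708
w(0.6) ≈ 0.3767

0.3767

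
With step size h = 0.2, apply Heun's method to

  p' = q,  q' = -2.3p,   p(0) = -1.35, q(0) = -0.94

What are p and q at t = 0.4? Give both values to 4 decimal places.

Heun on (p,q): k1 = f(t_n, state_n); k2 = f(t_n + h, state_n + h·k1); state_{n+1} = state_n + (h/2)·(k1 + k2).
0.000000: (-1.350000, -0.940000)
  k1 = (-0.940000, 3.105000)
  predictor → (-1.538000, -0.319000)
  k2 = (-0.319000, 3.537400)
  → (-1.475900, -0.275760)
0.200000: (-1.475900, -0.275760)
  k1 = (-0.275760, 3.394570)
  predictor → (-1.531052, 0.403154)
  k2 = (0.403154, 3.521420)
  → (-1.463161, 0.415839)
(p(0.4), q(0.4)) ≈ (-1.4632, 0.4158)

-1.4632, 0.4158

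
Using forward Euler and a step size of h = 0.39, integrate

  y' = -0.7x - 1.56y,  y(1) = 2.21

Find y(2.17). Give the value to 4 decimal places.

-0.5437

Euler: y_{n+1} = y_n + h·f(x_n, y_n).
x=1.000000, y=2.210000: f=-4.147600 → y ← 2.210000 + 0.39·(-4.147600) = 0.592436
x=1.390000, y=0.592436: f=-1.897200 → y ← 0.592436 + 0.39·(-1.897200) = -0.147472
x=1.780000, y=-0.147472: f=-1.015944 → y ← -0.147472 + 0.39·(-1.015944) = -0.543690
y(2.17) ≈ -0.5437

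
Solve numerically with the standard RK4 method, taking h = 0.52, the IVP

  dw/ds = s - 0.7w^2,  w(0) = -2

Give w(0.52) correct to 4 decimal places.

-6.3601

RK4: k1 = f(s_n, w_n); k2 = f(s_n + h/2, w_n + (h/2)·k1); k3 = f(s_n + h/2, w_n + (h/2)·k2); k4 = f(s_n + h, w_n + h·k3); w_{n+1} = w_n + (h/6)·(k1 + 2k2 + 2k3 + k4).
s=0.000000, w=-2.000000:
  k1 = f(0.000000, -2.000000) = -2.800000
  k2 = f(0.260000, -2.728000) = -4.949389
  k3 = f(0.260000, -3.286841) = -7.302327
  k4 = f(0.520000, -5.797210) = -23.005351
  w ← -2.000000 + (0.52/6)·(k1 + 2k2 + 2k3 + k4) = -6.360095
w(0.52) ≈ -6.3601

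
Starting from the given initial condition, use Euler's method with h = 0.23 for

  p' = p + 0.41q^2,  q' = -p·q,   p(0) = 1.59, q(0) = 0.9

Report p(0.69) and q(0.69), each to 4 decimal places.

3.1209, 0.1271

Euler on (p,q): p_{n+1} = p_n + h·p', q_{n+1} = q_n + h·q'.
0.000000: (1.590000, 0.900000); f=(1.922100, -1.431000) → (2.032083, 0.570870)
0.230000: (2.032083, 0.570870); f=(2.165699, -1.160055) → (2.530194, 0.304057)
0.460000: (2.530194, 0.304057); f=(2.568099, -0.769324) → (3.120856, 0.127113)
(p(0.69), q(0.69)) ≈ (3.1209, 0.1271)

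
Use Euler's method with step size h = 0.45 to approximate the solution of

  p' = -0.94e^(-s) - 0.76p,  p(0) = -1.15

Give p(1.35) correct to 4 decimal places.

Euler: p_{n+1} = p_n + h·f(s_n, p_n).
s=0.000000, p=-1.150000: f=-0.066000 → p ← -1.150000 + 0.45·(-0.066000) = -1.179700
s=0.450000, p=-1.179700: f=0.297202 → p ← -1.179700 + 0.45·0.297202 = -1.045959
s=0.900000, p=-1.045959: f=0.412754 → p ← -1.045959 + 0.45·0.412754 = -0.860220
p(1.35) ≈ -0.8602

-0.8602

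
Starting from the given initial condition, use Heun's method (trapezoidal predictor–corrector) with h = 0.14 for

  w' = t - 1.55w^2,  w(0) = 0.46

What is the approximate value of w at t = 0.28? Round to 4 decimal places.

Heun: k1 = f(t_n, w_n); k2 = f(t_n + h, w_n + h·k1); w_{n+1} = w_n + (h/2)·(k1 + k2).
t=0.000000, w=0.460000:
  k1 = f(0.000000, 0.460000) = -0.327980
  k2 = f(0.140000, 0.414083) = -0.125770
  w ← 0.460000 + (0.14/2)·(-0.327980 + (-0.125770)) = 0.428237
t=0.140000, w=0.428237:
  k1 = f(0.140000, 0.428237) = -0.144250
  k2 = f(0.280000, 0.408042) = 0.021927
  w ← 0.428237 + (0.14/2)·(-0.144250 + 0.021927) = 0.419675
w(0.28) ≈ 0.4197

0.4197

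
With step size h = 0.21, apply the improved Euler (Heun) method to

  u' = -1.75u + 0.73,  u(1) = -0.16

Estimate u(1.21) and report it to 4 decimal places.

Heun: k1 = f(x_n, u_n); k2 = f(x_n + h, u_n + h·k1); u_{n+1} = u_n + (h/2)·(k1 + k2).
x=1.000000, u=-0.160000:
  k1 = f(1.000000, -0.160000) = 1.010000
  k2 = f(1.210000, 0.052100) = 0.638825
  u ← -0.160000 + (0.21/2)·(1.010000 + 0.638825) = 0.013127
u(1.21) ≈ 0.0131

0.0131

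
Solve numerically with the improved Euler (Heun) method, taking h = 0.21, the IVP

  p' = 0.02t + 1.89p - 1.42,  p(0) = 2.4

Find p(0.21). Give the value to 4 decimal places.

3.1847

Heun: k1 = f(t_n, p_n); k2 = f(t_n + h, p_n + h·k1); p_{n+1} = p_n + (h/2)·(k1 + k2).
t=0.000000, p=2.400000:
  k1 = f(0.000000, 2.400000) = 3.116000
  k2 = f(0.210000, 3.054360) = 4.356940
  p ← 2.400000 + (0.21/2)·(3.116000 + 4.356940) = 3.184659
p(0.21) ≈ 3.1847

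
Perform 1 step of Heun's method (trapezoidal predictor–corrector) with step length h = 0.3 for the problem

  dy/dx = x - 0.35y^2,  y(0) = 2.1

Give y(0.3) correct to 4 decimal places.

1.7728

Heun: k1 = f(x_n, y_n); k2 = f(x_n + h, y_n + h·k1); y_{n+1} = y_n + (h/2)·(k1 + k2).
x=0.000000, y=2.100000:
  k1 = f(0.000000, 2.100000) = -1.543500
  k2 = f(0.300000, 1.636950) = -0.637862
  y ← 2.100000 + (0.3/2)·(-1.543500 + (-0.637862)) = 1.772796
y(0.3) ≈ 1.7728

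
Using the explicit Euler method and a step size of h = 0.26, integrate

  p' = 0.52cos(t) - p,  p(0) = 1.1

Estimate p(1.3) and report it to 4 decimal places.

Euler: p_{n+1} = p_n + h·f(t_n, p_n).
t=0.000000, p=1.100000: f=-0.580000 → p ← 1.100000 + 0.26·(-0.580000) = 0.949200
t=0.260000, p=0.949200: f=-0.446677 → p ← 0.949200 + 0.26·(-0.446677) = 0.833064
t=0.520000, p=0.833064: f=-0.381798 → p ← 0.833064 + 0.26·(-0.381798) = 0.733796
t=0.780000, p=0.733796: f=-0.364121 → p ← 0.733796 + 0.26·(-0.364121) = 0.639125
t=1.040000, p=0.639125: f=-0.375890 → p ← 0.639125 + 0.26·(-0.375890) = 0.541393
p(1.3) ≈ 0.5414

0.5414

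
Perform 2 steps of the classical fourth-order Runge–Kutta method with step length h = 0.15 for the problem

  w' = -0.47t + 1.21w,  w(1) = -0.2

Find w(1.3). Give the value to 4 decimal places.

RK4: k1 = f(t_n, w_n); k2 = f(t_n + h/2, w_n + (h/2)·k1); k3 = f(t_n + h/2, w_n + (h/2)·k2); k4 = f(t_n + h, w_n + h·k3); w_{n+1} = w_n + (h/6)·(k1 + 2k2 + 2k3 + k4).
t=1.000000, w=-0.200000:
  k1 = f(1.000000, -0.200000) = -0.712000
  k2 = f(1.075000, -0.253400) = -0.811864
  k3 = f(1.075000, -0.260890) = -0.820927
  k4 = f(1.150000, -0.323139) = -0.931498
  w ← -0.200000 + (0.15/6)·(k1 + 2k2 + 2k3 + k4) = -0.322727
t=1.150000, w=-0.322727:
  k1 = f(1.150000, -0.322727) = -0.931000
  k2 = f(1.225000, -0.392552) = -1.050738
  k3 = f(1.225000, -0.401532) = -1.061604
  k4 = f(1.300000, -0.481968) = -1.194181
  w ← -0.322727 + (0.15/6)·(k1 + 2k2 + 2k3 + k4) = -0.481474
w(1.3) ≈ -0.4815

-0.4815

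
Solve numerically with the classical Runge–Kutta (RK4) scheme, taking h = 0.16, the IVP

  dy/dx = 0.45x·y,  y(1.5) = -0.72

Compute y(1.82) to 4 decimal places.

RK4: k1 = f(x_n, y_n); k2 = f(x_n + h/2, y_n + (h/2)·k1); k3 = f(x_n + h/2, y_n + (h/2)·k2); k4 = f(x_n + h, y_n + h·k3); y_{n+1} = y_n + (h/6)·(k1 + 2k2 + 2k3 + k4).
x=1.500000, y=-0.720000:
  k1 = f(1.500000, -0.720000) = -0.486000
  k2 = f(1.580000, -0.758880) = -0.539564
  k3 = f(1.580000, -0.763165) = -0.542610
  k4 = f(1.660000, -0.806818) = -0.602693
  y ← -0.720000 + (0.16/6)·(k1 + 2k2 + 2k3 + k4) = -0.806748
x=1.660000, y=-0.806748:
  k1 = f(1.660000, -0.806748) = -0.602641
  k2 = f(1.740000, -0.854959) = -0.669433
  k3 = f(1.740000, -0.860302) = -0.673617
  k4 = f(1.820000, -0.914526) = -0.748997
  y ← -0.806748 + (0.16/6)·(k1 + 2k2 + 2k3 + k4) = -0.914421
y(1.82) ≈ -0.9144

-0.9144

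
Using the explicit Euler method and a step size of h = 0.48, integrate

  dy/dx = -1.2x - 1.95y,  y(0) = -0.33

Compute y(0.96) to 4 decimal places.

Euler: y_{n+1} = y_n + h·f(x_n, y_n).
x=0.000000, y=-0.330000: f=0.643500 → y ← -0.330000 + 0.48·0.643500 = -0.021120
x=0.480000, y=-0.021120: f=-0.534816 → y ← -0.021120 + 0.48·(-0.534816) = -0.277832
y(0.96) ≈ -0.2778

-0.2778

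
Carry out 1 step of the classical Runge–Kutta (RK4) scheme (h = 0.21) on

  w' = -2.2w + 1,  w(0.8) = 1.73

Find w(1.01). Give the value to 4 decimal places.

1.2583

RK4: k1 = f(t_n, w_n); k2 = f(t_n + h/2, w_n + (h/2)·k1); k3 = f(t_n + h/2, w_n + (h/2)·k2); k4 = f(t_n + h, w_n + h·k3); w_{n+1} = w_n + (h/6)·(k1 + 2k2 + 2k3 + k4).
t=0.800000, w=1.730000:
  k1 = f(0.800000, 1.730000) = -2.806000
  k2 = f(0.905000, 1.435370) = -2.157814
  k3 = f(0.905000, 1.503430) = -2.307545
  k4 = f(1.010000, 1.245416) = -1.739914
  w ← 1.730000 + (0.21/6)·(k1 + 2k2 + 2k3 + k4) = 1.258318
w(1.01) ≈ 1.2583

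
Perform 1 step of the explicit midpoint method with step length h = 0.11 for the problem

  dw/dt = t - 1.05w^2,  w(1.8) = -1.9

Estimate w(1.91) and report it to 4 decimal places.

Midpoint: k1 = f(t_n, w_n); k2 = f(t_n + h/2, w_n + (h/2)·k1); w_{n+1} = w_n + h·k2.
t=1.800000, w=-1.900000:
  k1 = f(1.800000, -1.900000) = -1.990500
  k2 = f(1.855000, -2.009478) = -2.384900
  w ← -1.900000 + 0.11·(-2.384900) = -2.162339
w(1.91) ≈ -2.1623

-2.1623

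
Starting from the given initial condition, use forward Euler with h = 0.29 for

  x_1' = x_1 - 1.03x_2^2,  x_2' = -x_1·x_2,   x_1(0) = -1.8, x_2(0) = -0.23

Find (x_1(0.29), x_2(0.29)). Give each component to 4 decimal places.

Euler on (x_1,x_2): x_1_{n+1} = x_1_n + h·x_1', x_2_{n+1} = x_2_n + h·x_2'.
0.000000: (-1.800000, -0.230000); f=(-1.854487, -0.414000) → (-2.337801, -0.350060)
(x_1(0.29), x_2(0.29)) ≈ (-2.3378, -0.3501)

-2.3378, -0.3501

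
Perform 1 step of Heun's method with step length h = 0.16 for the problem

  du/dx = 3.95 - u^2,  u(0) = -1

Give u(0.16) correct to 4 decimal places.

-0.4703

Heun: k1 = f(x_n, u_n); k2 = f(x_n + h, u_n + h·k1); u_{n+1} = u_n + (h/2)·(k1 + k2).
x=0.000000, u=-1.000000:
  k1 = f(0.000000, -1.000000) = 2.950000
  k2 = f(0.160000, -0.528000) = 3.671216
  u ← -1.000000 + (0.16/2)·(2.950000 + 3.671216) = -0.470303
u(0.16) ≈ -0.4703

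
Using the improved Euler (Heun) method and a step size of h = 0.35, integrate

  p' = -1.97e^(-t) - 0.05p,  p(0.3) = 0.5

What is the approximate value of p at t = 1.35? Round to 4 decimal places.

-0.4540

Heun: k1 = f(t_n, p_n); k2 = f(t_n + h, p_n + h·k1); p_{n+1} = p_n + (h/2)·(k1 + k2).
t=0.300000, p=0.500000:
  k1 = f(0.300000, 0.500000) = -1.484412
  k2 = f(0.650000, -0.019544) = -1.027453
  p ← 0.500000 + (0.35/2)·(-1.484412 + (-1.027453)) = 0.060424
t=0.650000, p=0.060424:
  k1 = f(0.650000, 0.060424) = -1.031451
  k2 = f(1.000000, -0.300584) = -0.709693
  p ← 0.060424 + (0.35/2)·(-1.031451 + (-0.709693)) = -0.244277
t=1.000000, p=-0.244277:
  k1 = f(1.000000, -0.244277) = -0.712509
  k2 = f(1.350000, -0.493655) = -0.486021
  p ← -0.244277 + (0.35/2)·(-0.712509 + (-0.486021)) = -0.454019
p(1.35) ≈ -0.4540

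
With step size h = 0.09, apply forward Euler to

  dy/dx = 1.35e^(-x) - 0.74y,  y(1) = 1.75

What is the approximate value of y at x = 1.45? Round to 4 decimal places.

Euler: y_{n+1} = y_n + h·f(x_n, y_n).
x=1.000000, y=1.750000: f=-0.798363 → y ← 1.750000 + 0.09·(-0.798363) = 1.678147
x=1.090000, y=1.678147: f=-0.787937 → y ← 1.678147 + 0.09·(-0.787937) = 1.607233
x=1.180000, y=1.607233: f=-0.774526 → y ← 1.607233 + 0.09·(-0.774526) = 1.537526
x=1.270000, y=1.537526: f=-0.758646 → y ← 1.537526 + 0.09·(-0.758646) = 1.469248
x=1.360000, y=1.469248: f=-0.740751 → y ← 1.469248 + 0.09·(-0.740751) = 1.402580
y(1.45) ≈ 1.4026

1.4026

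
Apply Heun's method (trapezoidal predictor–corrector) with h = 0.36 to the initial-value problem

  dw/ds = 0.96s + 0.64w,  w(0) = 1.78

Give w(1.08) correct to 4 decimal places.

Heun: k1 = f(s_n, w_n); k2 = f(s_n + h, w_n + h·k1); w_{n+1} = w_n + (h/2)·(k1 + k2).
s=0.000000, w=1.780000:
  k1 = f(0.000000, 1.780000) = 1.139200
  k2 = f(0.360000, 2.190112) = 1.747272
  w ← 1.780000 + (0.36/2)·(1.139200 + 1.747272) = 2.299565
s=0.360000, w=2.299565:
  k1 = f(0.360000, 2.299565) = 1.817322
  k2 = f(0.720000, 2.953801) = 2.581632
  w ← 2.299565 + (0.36/2)·(1.817322 + 2.581632) = 3.091377
s=0.720000, w=3.091377:
  k1 = f(0.720000, 3.091377) = 2.669681
  k2 = f(1.080000, 4.052462) = 3.630376
  w ← 3.091377 + (0.36/2)·(2.669681 + 3.630376) = 4.225387
w(1.08) ≈ 4.2254

4.2254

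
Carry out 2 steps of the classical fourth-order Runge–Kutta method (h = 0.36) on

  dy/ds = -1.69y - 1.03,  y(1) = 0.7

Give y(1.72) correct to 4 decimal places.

-0.2207

RK4: k1 = f(s_n, y_n); k2 = f(s_n + h/2, y_n + (h/2)·k1); k3 = f(s_n + h/2, y_n + (h/2)·k2); k4 = f(s_n + h, y_n + h·k3); y_{n+1} = y_n + (h/6)·(k1 + 2k2 + 2k3 + k4).
s=1.000000, y=0.700000:
  k1 = f(1.000000, 0.700000) = -2.213000
  k2 = f(1.180000, 0.301660) = -1.539805
  k3 = f(1.180000, 0.422835) = -1.744591
  k4 = f(1.360000, 0.071947) = -1.151591
  y ← 0.700000 + (0.36/6)·(k1 + 2k2 + 2k3 + k4) = 0.103997
s=1.360000, y=0.103997:
  k1 = f(1.360000, 0.103997) = -1.205755
  k2 = f(1.540000, -0.113039) = -0.838964
  k3 = f(1.540000, -0.047017) = -0.950542
  k4 = f(1.720000, -0.238198) = -0.627445
  y ← 0.103997 + (0.36/6)·(k1 + 2k2 + 2k3 + k4) = -0.220736
y(1.72) ≈ -0.2207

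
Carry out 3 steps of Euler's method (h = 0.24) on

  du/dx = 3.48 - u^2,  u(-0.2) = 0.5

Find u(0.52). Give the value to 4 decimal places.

Euler: u_{n+1} = u_n + h·f(x_n, u_n).
x=-0.200000, u=0.500000: f=3.230000 → u ← 0.500000 + 0.24·3.230000 = 1.275200
x=0.040000, u=1.275200: f=1.853865 → u ← 1.275200 + 0.24·1.853865 = 1.720128
x=0.280000, u=1.720128: f=0.521161 → u ← 1.720128 + 0.24·0.521161 = 1.845206
u(0.52) ≈ 1.8452

1.8452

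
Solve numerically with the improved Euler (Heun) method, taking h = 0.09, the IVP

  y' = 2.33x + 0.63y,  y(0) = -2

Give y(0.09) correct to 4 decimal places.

-2.1072

Heun: k1 = f(x_n, y_n); k2 = f(x_n + h, y_n + h·k1); y_{n+1} = y_n + (h/2)·(k1 + k2).
x=0.000000, y=-2.000000:
  k1 = f(0.000000, -2.000000) = -1.260000
  k2 = f(0.090000, -2.113400) = -1.121742
  y ← -2.000000 + (0.09/2)·(-1.260000 + (-1.121742)) = -2.107178
y(0.09) ≈ -2.1072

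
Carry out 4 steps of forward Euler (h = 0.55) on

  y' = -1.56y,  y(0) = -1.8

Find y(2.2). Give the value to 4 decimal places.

Euler: y_{n+1} = y_n + h·f(t_n, y_n).
t=0.000000, y=-1.800000: f=2.808000 → y ← -1.800000 + 0.55·2.808000 = -0.255600
t=0.550000, y=-0.255600: f=0.398736 → y ← -0.255600 + 0.55·0.398736 = -0.036295
t=1.100000, y=-0.036295: f=0.056621 → y ← -0.036295 + 0.55·0.056621 = -0.005154
t=1.650000, y=-0.005154: f=0.008040 → y ← -0.005154 + 0.55·0.008040 = -0.000732
y(2.2) ≈ -0.0007

-0.0007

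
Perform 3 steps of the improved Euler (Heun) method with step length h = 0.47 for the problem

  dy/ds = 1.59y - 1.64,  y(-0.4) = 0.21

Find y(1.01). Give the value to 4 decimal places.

Heun: k1 = f(s_n, y_n); k2 = f(s_n + h, y_n + h·k1); y_{n+1} = y_n + (h/2)·(k1 + k2).
s=-0.400000, y=0.210000:
  k1 = f(-0.400000, 0.210000) = -1.306100
  k2 = f(0.070000, -0.403867) = -2.282149
  y ← 0.210000 + (0.47/2)·(-1.306100 + (-2.282149)) = -0.633238
s=0.070000, y=-0.633238:
  k1 = f(0.070000, -0.633238) = -2.646849
  k2 = f(0.540000, -1.877257) = -4.624839
  y ← -0.633238 + (0.47/2)·(-2.646849 + (-4.624839)) = -2.342085
s=0.540000, y=-2.342085:
  k1 = f(0.540000, -2.342085) = -5.363915
  k2 = f(1.010000, -4.863125) = -9.372369
  y ← -2.342085 + (0.47/2)·(-5.363915 + (-9.372369)) = -5.805112
y(1.01) ≈ -5.8051

-5.8051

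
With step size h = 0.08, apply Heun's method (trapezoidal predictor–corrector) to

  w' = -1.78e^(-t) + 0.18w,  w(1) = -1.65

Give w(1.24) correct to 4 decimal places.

-1.8658

Heun: k1 = f(t_n, w_n); k2 = f(t_n + h, w_n + h·k1); w_{n+1} = w_n + (h/2)·(k1 + k2).
t=1.000000, w=-1.650000:
  k1 = f(1.000000, -1.650000) = -0.951825
  k2 = f(1.080000, -1.726146) = -0.915186
  w ← -1.650000 + (0.08/2)·(-0.951825 + (-0.915186)) = -1.724680
t=1.080000, w=-1.724680:
  k1 = f(1.080000, -1.724680) = -0.914923
  k2 = f(1.160000, -1.797874) = -0.881623
  w ← -1.724680 + (0.08/2)·(-0.914923 + (-0.881623)) = -1.796542
t=1.160000, w=-1.796542:
  k1 = f(1.160000, -1.796542) = -0.881383
  k2 = f(1.240000, -1.867053) = -0.851173
  w ← -1.796542 + (0.08/2)·(-0.881383 + (-0.851173)) = -1.865845
w(1.24) ≈ -1.8658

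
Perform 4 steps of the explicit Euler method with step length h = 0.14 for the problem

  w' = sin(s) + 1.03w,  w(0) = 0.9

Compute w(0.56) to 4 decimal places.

Euler: w_{n+1} = w_n + h·f(s_n, w_n).
s=0.000000, w=0.900000: f=0.927000 → w ← 0.900000 + 0.14·0.927000 = 1.029780
s=0.140000, w=1.029780: f=1.200217 → w ← 1.029780 + 0.14·1.200217 = 1.197810
s=0.280000, w=1.197810: f=1.510100 → w ← 1.197810 + 0.14·1.510100 = 1.409224
s=0.420000, w=1.409224: f=1.859262 → w ← 1.409224 + 0.14·1.859262 = 1.669521
w(0.56) ≈ 1.6695

1.6695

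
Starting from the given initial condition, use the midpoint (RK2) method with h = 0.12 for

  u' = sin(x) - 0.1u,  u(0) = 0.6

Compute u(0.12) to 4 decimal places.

0.6000

Midpoint: k1 = f(x_n, u_n); k2 = f(x_n + h/2, u_n + (h/2)·k1); u_{n+1} = u_n + h·k2.
x=0.000000, u=0.600000:
  k1 = f(0.000000, 0.600000) = -0.060000
  k2 = f(0.060000, 0.596400) = 0.000324
  u ← 0.600000 + 0.12·0.000324 = 0.600039
u(0.12) ≈ 0.6000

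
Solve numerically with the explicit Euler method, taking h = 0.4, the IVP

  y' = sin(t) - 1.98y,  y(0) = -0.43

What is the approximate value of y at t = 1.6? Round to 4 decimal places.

Euler: y_{n+1} = y_n + h·f(t_n, y_n).
t=0.000000, y=-0.430000: f=0.851400 → y ← -0.430000 + 0.4·0.851400 = -0.089440
t=0.400000, y=-0.089440: f=0.566510 → y ← -0.089440 + 0.4·0.566510 = 0.137164
t=0.800000, y=0.137164: f=0.445772 → y ← 0.137164 + 0.4·0.445772 = 0.315473
t=1.200000, y=0.315473: f=0.307404 → y ← 0.315473 + 0.4·0.307404 = 0.438434
y(1.6) ≈ 0.4384

0.4384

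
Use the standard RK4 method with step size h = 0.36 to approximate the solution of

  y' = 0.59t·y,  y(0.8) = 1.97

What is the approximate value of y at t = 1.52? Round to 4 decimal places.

3.2245

RK4: k1 = f(t_n, y_n); k2 = f(t_n + h/2, y_n + (h/2)·k1); k3 = f(t_n + h/2, y_n + (h/2)·k2); k4 = f(t_n + h, y_n + h·k3); y_{n+1} = y_n + (h/6)·(k1 + 2k2 + 2k3 + k4).
t=0.800000, y=1.970000:
  k1 = f(0.800000, 1.970000) = 0.929840
  k2 = f(0.980000, 2.137371) = 1.235828
  k3 = f(0.980000, 2.192449) = 1.267674
  k4 = f(1.160000, 2.426363) = 1.660603
  y ← 1.970000 + (0.36/6)·(k1 + 2k2 + 2k3 + k4) = 2.425847
t=1.160000, y=2.425847:
  k1 = f(1.160000, 2.425847) = 1.660250
  k2 = f(1.340000, 2.724692) = 2.154141
  k3 = f(1.340000, 2.813592) = 2.224426
  k4 = f(1.520000, 3.226640) = 2.893651
  y ← 2.425847 + (0.36/6)·(k1 + 2k2 + 2k3 + k4) = 3.224509
y(1.52) ≈ 3.2245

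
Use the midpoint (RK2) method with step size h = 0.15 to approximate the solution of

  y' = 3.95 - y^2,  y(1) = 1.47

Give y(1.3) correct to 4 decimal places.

1.8033

Midpoint: k1 = f(s_n, y_n); k2 = f(s_n + h/2, y_n + (h/2)·k1); y_{n+1} = y_n + h·k2.
s=1.000000, y=1.470000:
  k1 = f(1.000000, 1.470000) = 1.789100
  k2 = f(1.075000, 1.604183) = 1.376599
  y ← 1.470000 + 0.15·1.376599 = 1.676490
s=1.150000, y=1.676490:
  k1 = f(1.150000, 1.676490) = 1.139382
  k2 = f(1.225000, 1.761943) = 0.845555
  y ← 1.676490 + 0.15·0.845555 = 1.803323
y(1.3) ≈ 1.8033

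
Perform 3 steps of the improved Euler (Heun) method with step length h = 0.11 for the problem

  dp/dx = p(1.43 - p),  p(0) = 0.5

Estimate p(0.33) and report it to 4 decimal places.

0.6618

Heun: k1 = f(x_n, p_n); k2 = f(x_n + h, p_n + h·k1); p_{n+1} = p_n + (h/2)·(k1 + k2).
x=0.000000, p=0.500000:
  k1 = f(0.000000, 0.500000) = 0.465000
  k2 = f(0.110000, 0.551150) = 0.484378
  p ← 0.500000 + (0.11/2)·(0.465000 + 0.484378) = 0.552216
x=0.110000, p=0.552216:
  k1 = f(0.110000, 0.552216) = 0.484726
  k2 = f(0.220000, 0.605536) = 0.499243
  p ← 0.552216 + (0.11/2)·(0.484726 + 0.499243) = 0.606334
x=0.220000, p=0.606334:
  k1 = f(0.220000, 0.606334) = 0.499417
  k2 = f(0.330000, 0.661270) = 0.508338
  p ← 0.606334 + (0.11/2)·(0.499417 + 0.508338) = 0.661761
p(0.33) ≈ 0.6618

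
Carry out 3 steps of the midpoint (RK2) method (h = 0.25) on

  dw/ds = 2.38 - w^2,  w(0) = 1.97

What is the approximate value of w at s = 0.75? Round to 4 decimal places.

1.6062

Midpoint: k1 = f(s_n, w_n); k2 = f(s_n + h/2, w_n + (h/2)·k1); w_{n+1} = w_n + h·k2.
s=0.000000, w=1.970000:
  k1 = f(0.000000, 1.970000) = -1.500900
  k2 = f(0.125000, 1.782388) = -0.796905
  w ← 1.970000 + 0.25·(-0.796905) = 1.770774
s=0.250000, w=1.770774:
  k1 = f(0.250000, 1.770774) = -0.755639
  k2 = f(0.375000, 1.676319) = -0.430045
  w ← 1.770774 + 0.25·(-0.430045) = 1.663263
s=0.500000, w=1.663263:
  k1 = f(0.500000, 1.663263) = -0.386442
  k2 = f(0.625000, 1.614957) = -0.228087
  w ← 1.663263 + 0.25·(-0.228087) = 1.606241
w(0.75) ≈ 1.6062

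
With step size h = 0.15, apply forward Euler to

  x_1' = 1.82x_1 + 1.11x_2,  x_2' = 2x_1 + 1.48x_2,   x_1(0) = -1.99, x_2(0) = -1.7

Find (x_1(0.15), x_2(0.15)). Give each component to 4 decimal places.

Euler on (x_1,x_2): x_1_{n+1} = x_1_n + h·x_1', x_2_{n+1} = x_2_n + h·x_2'.
0.000000: (-1.990000, -1.700000); f=(-5.508800, -6.496000) → (-2.816320, -2.674400)
(x_1(0.15), x_2(0.15)) ≈ (-2.8163, -2.6744)

-2.8163, -2.6744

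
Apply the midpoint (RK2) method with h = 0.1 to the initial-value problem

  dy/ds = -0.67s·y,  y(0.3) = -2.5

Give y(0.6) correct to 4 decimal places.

-2.2835

Midpoint: k1 = f(s_n, y_n); k2 = f(s_n + h/2, y_n + (h/2)·k1); y_{n+1} = y_n + h·k2.
s=0.300000, y=-2.500000:
  k1 = f(0.300000, -2.500000) = 0.502500
  k2 = f(0.350000, -2.474875) = 0.580358
  y ← -2.500000 + 0.1·0.580358 = -2.441964
s=0.400000, y=-2.441964:
  k1 = f(0.400000, -2.441964) = 0.654446
  k2 = f(0.450000, -2.409242) = 0.726386
  y ← -2.441964 + 0.1·0.726386 = -2.369326
s=0.500000, y=-2.369326:
  k1 = f(0.500000, -2.369326) = 0.793724
  k2 = f(0.550000, -2.329639) = 0.858472
  y ← -2.369326 + 0.1·0.858472 = -2.283478
y(0.6) ≈ -2.2835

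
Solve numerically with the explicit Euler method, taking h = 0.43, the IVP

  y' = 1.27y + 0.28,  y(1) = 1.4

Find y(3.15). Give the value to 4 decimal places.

14.0958

Euler: y_{n+1} = y_n + h·f(x_n, y_n).
x=1.000000, y=1.400000: f=2.058000 → y ← 1.400000 + 0.43·2.058000 = 2.284940
x=1.430000, y=2.284940: f=3.181874 → y ← 2.284940 + 0.43·3.181874 = 3.653146
x=1.860000, y=3.653146: f=4.919495 → y ← 3.653146 + 0.43·4.919495 = 5.768529
x=2.290000, y=5.768529: f=7.606031 → y ← 5.768529 + 0.43·7.606031 = 9.039122
x=2.720000, y=9.039122: f=11.759685 → y ← 9.039122 + 0.43·11.759685 = 14.095787
y(3.15) ≈ 14.0958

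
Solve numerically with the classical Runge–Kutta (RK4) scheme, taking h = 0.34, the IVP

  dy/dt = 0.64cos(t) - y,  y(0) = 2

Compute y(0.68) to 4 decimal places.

RK4: k1 = f(t_n, y_n); k2 = f(t_n + h/2, y_n + (h/2)·k1); k3 = f(t_n + h/2, y_n + (h/2)·k2); k4 = f(t_n + h, y_n + h·k3); y_{n+1} = y_n + (h/6)·(k1 + 2k2 + 2k3 + k4).
t=0.000000, y=2.000000:
  k1 = f(0.000000, 2.000000) = -1.360000
  k2 = f(0.170000, 1.768800) = -1.138026
  k3 = f(0.170000, 1.806536) = -1.175761
  k4 = f(0.340000, 1.600241) = -0.996878
  y ← 2.000000 + (0.34/6)·(k1 + 2k2 + 2k3 + k4) = 1.604214
t=0.340000, y=1.604214:
  k1 = f(0.340000, 1.604214) = -1.000851
  k2 = f(0.510000, 1.434070) = -0.875513
  k3 = f(0.510000, 1.455377) = -0.896821
  k4 = f(0.680000, 1.299295) = -0.801649
  y ← 1.604214 + (0.34/6)·(k1 + 2k2 + 2k3 + k4) = 1.301208
y(0.68) ≈ 1.3012

1.3012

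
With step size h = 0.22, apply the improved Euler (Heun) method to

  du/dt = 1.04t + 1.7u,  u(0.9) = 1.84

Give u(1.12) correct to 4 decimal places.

Heun: k1 = f(t_n, u_n); k2 = f(t_n + h, u_n + h·k1); u_{n+1} = u_n + (h/2)·(k1 + k2).
t=0.900000, u=1.840000:
  k1 = f(0.900000, 1.840000) = 4.064000
  k2 = f(1.120000, 2.734080) = 5.812736
  u ← 1.840000 + (0.22/2)·(4.064000 + 5.812736) = 2.926441
u(1.12) ≈ 2.9264

2.9264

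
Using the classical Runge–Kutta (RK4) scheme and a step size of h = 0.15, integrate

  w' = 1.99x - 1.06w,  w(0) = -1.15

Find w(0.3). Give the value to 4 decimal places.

-0.7560

RK4: k1 = f(x_n, w_n); k2 = f(x_n + h/2, w_n + (h/2)·k1); k3 = f(x_n + h/2, w_n + (h/2)·k2); k4 = f(x_n + h, w_n + h·k3); w_{n+1} = w_n + (h/6)·(k1 + 2k2 + 2k3 + k4).
x=0.000000, w=-1.150000:
  k1 = f(0.000000, -1.150000) = 1.219000
  k2 = f(0.075000, -1.058575) = 1.271339
  k3 = f(0.075000, -1.054650) = 1.267179
  k4 = f(0.150000, -0.959923) = 1.316019
  w ← -1.150000 + (0.15/6)·(k1 + 2k2 + 2k3 + k4) = -0.959699
x=0.150000, w=-0.959699:
  k1 = f(0.150000, -0.959699) = 1.315781
  k2 = f(0.225000, -0.861015) = 1.360426
  k3 = f(0.225000, -0.857667) = 1.356877
  k4 = f(0.300000, -0.756167) = 1.398537
  w ← -0.959699 + (0.15/6)·(k1 + 2k2 + 2k3 + k4) = -0.755976
w(0.3) ≈ -0.7560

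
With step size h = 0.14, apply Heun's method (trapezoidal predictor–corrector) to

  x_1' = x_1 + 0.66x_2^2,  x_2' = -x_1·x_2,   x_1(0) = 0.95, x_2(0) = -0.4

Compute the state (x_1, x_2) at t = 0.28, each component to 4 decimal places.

1.2823, -0.2938

Heun on (x_1,x_2): k1 = f(t_n, state_n); k2 = f(t_n + h, state_n + h·k1); state_{n+1} = state_n + (h/2)·(k1 + k2).
0.000000: (0.950000, -0.400000)
  k1 = (1.055600, 0.380000)
  predictor → (1.097784, -0.346800)
  k2 = (1.177162, 0.380711)
  → (1.106293, -0.346750)
0.140000: (1.106293, -0.346750)
  k1 = (1.185649, 0.383607)
  predictor → (1.272284, -0.293045)
  k2 = (1.328962, 0.372837)
  → (1.282316, -0.293799)
(x_1(0.28), x_2(0.28)) ≈ (1.2823, -0.2938)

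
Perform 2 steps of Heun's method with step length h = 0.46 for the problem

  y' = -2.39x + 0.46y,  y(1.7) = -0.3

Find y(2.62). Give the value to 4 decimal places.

Heun: k1 = f(x_n, y_n); k2 = f(x_n + h, y_n + h·k1); y_{n+1} = y_n + (h/2)·(k1 + k2).
x=1.700000, y=-0.300000:
  k1 = f(1.700000, -0.300000) = -4.201000
  k2 = f(2.160000, -2.232460) = -6.189332
  y ← -0.300000 + (0.46/2)·(-4.201000 + (-6.189332)) = -2.689776
x=2.160000, y=-2.689776:
  k1 = f(2.160000, -2.689776) = -6.399697
  k2 = f(2.620000, -5.633637) = -8.853273
  y ← -2.689776 + (0.46/2)·(-6.399697 + (-8.853273)) = -6.197959
y(2.62) ≈ -6.1980

-6.1980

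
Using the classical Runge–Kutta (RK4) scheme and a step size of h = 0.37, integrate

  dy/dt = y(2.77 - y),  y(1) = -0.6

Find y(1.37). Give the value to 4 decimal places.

-2.6265

RK4: k1 = f(t_n, y_n); k2 = f(t_n + h/2, y_n + (h/2)·k1); k3 = f(t_n + h/2, y_n + (h/2)·k2); k4 = f(t_n + h, y_n + h·k3); y_{n+1} = y_n + (h/6)·(k1 + 2k2 + 2k3 + k4).
t=1.000000, y=-0.600000:
  k1 = f(1.000000, -0.600000) = -2.022000
  k2 = f(1.185000, -0.974070) = -3.646986
  k3 = f(1.185000, -1.274692) = -5.155739
  k4 = f(1.370000, -2.507623) = -13.234292
  y ← -0.600000 + (0.37/6)·(k1 + 2k2 + 2k3 + k4) = -2.626474
y(1.37) ≈ -2.6265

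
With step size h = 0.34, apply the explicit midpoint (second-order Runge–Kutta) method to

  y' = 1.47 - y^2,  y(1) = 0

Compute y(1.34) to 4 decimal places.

Midpoint: k1 = f(s_n, y_n); k2 = f(s_n + h/2, y_n + (h/2)·k1); y_{n+1} = y_n + h·k2.
s=1.000000, y=0.000000:
  k1 = f(1.000000, 0.000000) = 1.470000
  k2 = f(1.170000, 0.249900) = 1.407550
  y ← 0.000000 + 0.34·1.407550 = 0.478567
y(1.34) ≈ 0.4786

0.4786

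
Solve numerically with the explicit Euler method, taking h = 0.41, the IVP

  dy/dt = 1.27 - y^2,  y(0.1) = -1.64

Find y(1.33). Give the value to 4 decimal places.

Euler: y_{n+1} = y_n + h·f(t_n, y_n).
t=0.100000, y=-1.640000: f=-1.419600 → y ← -1.640000 + 0.41·(-1.419600) = -2.222036
t=0.510000, y=-2.222036: f=-3.667444 → y ← -2.222036 + 0.41·(-3.667444) = -3.725688
t=0.920000, y=-3.725688: f=-12.610751 → y ← -3.725688 + 0.41·(-12.610751) = -8.896096
y(1.33) ≈ -8.8961

-8.8961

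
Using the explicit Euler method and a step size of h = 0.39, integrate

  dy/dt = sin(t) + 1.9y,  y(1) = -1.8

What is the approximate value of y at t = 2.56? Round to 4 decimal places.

-12.6565

Euler: y_{n+1} = y_n + h·f(t_n, y_n).
t=1.000000, y=-1.800000: f=-2.578529 → y ← -1.800000 + 0.39·(-2.578529) = -2.805626
t=1.390000, y=-2.805626: f=-4.346989 → y ← -2.805626 + 0.39·(-4.346989) = -4.500952
t=1.780000, y=-4.500952: f=-7.573612 → y ← -4.500952 + 0.39·(-7.573612) = -7.454661
t=2.170000, y=-7.454661: f=-13.338071 → y ← -7.454661 + 0.39·(-13.338071) = -12.656509
y(2.56) ≈ -12.6565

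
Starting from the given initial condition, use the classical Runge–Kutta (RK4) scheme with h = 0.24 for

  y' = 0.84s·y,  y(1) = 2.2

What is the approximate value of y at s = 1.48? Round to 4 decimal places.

RK4: k1 = f(s_n, y_n); k2 = f(s_n + h/2, y_n + (h/2)·k1); k3 = f(s_n + h/2, y_n + (h/2)·k2); k4 = f(s_n + h, y_n + h·k3); y_{n+1} = y_n + (h/6)·(k1 + 2k2 + 2k3 + k4).
s=1.000000, y=2.200000:
  k1 = f(1.000000, 2.200000) = 1.848000
  k2 = f(1.120000, 2.421760) = 2.278392
  k3 = f(1.120000, 2.473407) = 2.326981
  k4 = f(1.240000, 2.758476) = 2.873228
  y ← 2.200000 + (0.24/6)·(k1 + 2k2 + 2k3 + k4) = 2.757279
s=1.240000, y=2.757279:
  k1 = f(1.240000, 2.757279) = 2.871982
  k2 = f(1.360000, 3.101917) = 3.543630
  k3 = f(1.360000, 3.182515) = 3.635705
  k4 = f(1.480000, 3.629848) = 4.512627
  y ← 2.757279 + (0.24/6)·(k1 + 2k2 + 2k3 + k4) = 3.627010
y(1.48) ≈ 3.6270

3.6270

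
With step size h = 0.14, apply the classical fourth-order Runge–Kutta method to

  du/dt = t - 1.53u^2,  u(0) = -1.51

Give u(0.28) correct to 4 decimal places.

-4.1487

RK4: k1 = f(t_n, u_n); k2 = f(t_n + h/2, u_n + (h/2)·k1); k3 = f(t_n + h/2, u_n + (h/2)·k2); k4 = f(t_n + h, u_n + h·k3); u_{n+1} = u_n + (h/6)·(k1 + 2k2 + 2k3 + k4).
t=0.000000, u=-1.510000:
  k1 = f(0.000000, -1.510000) = -3.488553
  k2 = f(0.070000, -1.754199) = -4.638136
  k3 = f(0.070000, -1.834670) = -5.079999
  k4 = f(0.140000, -2.221200) = -7.408605
  u ← -1.510000 + (0.14/6)·(k1 + 2k2 + 2k3 + k4) = -2.217780
t=0.140000, u=-2.217780:
  k1 = f(0.140000, -2.217780) = -7.385378
  k2 = f(0.210000, -2.734756) = -11.232706
  k3 = f(0.210000, -3.004069) = -13.597383
  k4 = f(0.280000, -4.121414) = -25.708656
  u ← -2.217780 + (0.14/6)·(k1 + 2k2 + 2k3 + k4) = -4.148712
u(0.28) ≈ -4.1487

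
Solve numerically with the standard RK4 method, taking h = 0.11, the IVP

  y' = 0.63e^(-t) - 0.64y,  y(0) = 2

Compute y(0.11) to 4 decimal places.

1.9274

RK4: k1 = f(t_n, y_n); k2 = f(t_n + h/2, y_n + (h/2)·k1); k3 = f(t_n + h/2, y_n + (h/2)·k2); k4 = f(t_n + h, y_n + h·k3); y_{n+1} = y_n + (h/6)·(k1 + 2k2 + 2k3 + k4).
t=0.000000, y=2.000000:
  k1 = f(0.000000, 2.000000) = -0.650000
  k2 = f(0.055000, 1.964250) = -0.660834
  k3 = f(0.055000, 1.963654) = -0.660453
  k4 = f(0.110000, 1.927350) = -0.669129
  y ← 2.000000 + (0.11/6)·(k1 + 2k2 + 2k3 + k4) = 1.927369
y(0.11) ≈ 1.9274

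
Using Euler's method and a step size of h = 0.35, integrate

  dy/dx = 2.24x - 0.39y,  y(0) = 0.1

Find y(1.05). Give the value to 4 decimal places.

0.8501

Euler: y_{n+1} = y_n + h·f(x_n, y_n).
x=0.000000, y=0.100000: f=-0.039000 → y ← 0.100000 + 0.35·(-0.039000) = 0.086350
x=0.350000, y=0.086350: f=0.750324 → y ← 0.086350 + 0.35·0.750324 = 0.348963
x=0.700000, y=0.348963: f=1.431904 → y ← 0.348963 + 0.35·1.431904 = 0.850130
y(1.05) ≈ 0.8501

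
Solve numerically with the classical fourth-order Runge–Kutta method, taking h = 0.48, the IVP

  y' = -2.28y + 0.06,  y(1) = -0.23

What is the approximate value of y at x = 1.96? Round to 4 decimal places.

-0.0043

RK4: k1 = f(x_n, y_n); k2 = f(x_n + h/2, y_n + (h/2)·k1); k3 = f(x_n + h/2, y_n + (h/2)·k2); k4 = f(x_n + h, y_n + h·k3); y_{n+1} = y_n + (h/6)·(k1 + 2k2 + 2k3 + k4).
x=1.000000, y=-0.230000:
  k1 = f(1.000000, -0.230000) = 0.584400
  k2 = f(1.240000, -0.089744) = 0.264616
  k3 = f(1.240000, -0.166492) = 0.439602
  k4 = f(1.480000, -0.018991) = 0.103300
  y ← -0.230000 + (0.48/6)·(k1 + 2k2 + 2k3 + k4) = -0.062309
x=1.480000, y=-0.062309:
  k1 = f(1.480000, -0.062309) = 0.202065
  k2 = f(1.720000, -0.013814) = 0.091495
  k3 = f(1.720000, -0.040350) = 0.151999
  k4 = f(1.960000, 0.010650) = 0.035717
  y ← -0.062309 + (0.48/6)·(k1 + 2k2 + 2k3 + k4) = -0.004328
y(1.96) ≈ -0.0043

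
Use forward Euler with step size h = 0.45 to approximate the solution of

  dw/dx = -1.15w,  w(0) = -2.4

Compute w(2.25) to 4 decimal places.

Euler: w_{n+1} = w_n + h·f(x_n, w_n).
x=0.000000, w=-2.400000: f=2.760000 → w ← -2.400000 + 0.45·2.760000 = -1.158000
x=0.450000, w=-1.158000: f=1.331700 → w ← -1.158000 + 0.45·1.331700 = -0.558735
x=0.900000, w=-0.558735: f=0.642545 → w ← -0.558735 + 0.45·0.642545 = -0.269590
x=1.350000, w=-0.269590: f=0.310028 → w ← -0.269590 + 0.45·0.310028 = -0.130077
x=1.800000, w=-0.130077: f=0.149589 → w ← -0.130077 + 0.45·0.149589 = -0.062762
w(2.25) ≈ -0.0628

-0.0628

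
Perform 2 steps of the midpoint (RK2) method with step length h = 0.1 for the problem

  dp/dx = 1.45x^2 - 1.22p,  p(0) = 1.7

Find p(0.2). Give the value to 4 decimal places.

Midpoint: k1 = f(x_n, p_n); k2 = f(x_n + h/2, p_n + (h/2)·k1); p_{n+1} = p_n + h·k2.
x=0.000000, p=1.700000:
  k1 = f(0.000000, 1.700000) = -2.074000
  k2 = f(0.050000, 1.596300) = -1.943861
  p ← 1.700000 + 0.1·(-1.943861) = 1.505614
x=0.100000, p=1.505614:
  k1 = f(0.100000, 1.505614) = -1.822349
  k2 = f(0.150000, 1.414496) = -1.693061
  p ← 1.505614 + 0.1·(-1.693061) = 1.336308
p(0.2) ≈ 1.3363

1.3363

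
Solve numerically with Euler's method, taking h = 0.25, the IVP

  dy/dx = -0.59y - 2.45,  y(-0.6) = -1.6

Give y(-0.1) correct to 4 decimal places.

Euler: y_{n+1} = y_n + h·f(x_n, y_n).
x=-0.600000, y=-1.600000: f=-1.506000 → y ← -1.600000 + 0.25·(-1.506000) = -1.976500
x=-0.350000, y=-1.976500: f=-1.283865 → y ← -1.976500 + 0.25·(-1.283865) = -2.297466
y(-0.1) ≈ -2.2975

-2.2975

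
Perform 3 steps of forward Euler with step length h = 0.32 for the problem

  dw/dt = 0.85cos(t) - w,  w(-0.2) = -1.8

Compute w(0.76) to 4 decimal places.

Euler: w_{n+1} = w_n + h·f(t_n, w_n).
t=-0.200000, w=-1.800000: f=2.633057 → w ← -1.800000 + 0.32·2.633057 = -0.957422
t=0.120000, w=-0.957422: f=1.801309 → w ← -0.957422 + 0.32·1.801309 = -0.381003
t=0.440000, w=-0.381003: f=1.150042 → w ← -0.381003 + 0.32·1.150042 = -0.012990
w(0.76) ≈ -0.0130

-0.0130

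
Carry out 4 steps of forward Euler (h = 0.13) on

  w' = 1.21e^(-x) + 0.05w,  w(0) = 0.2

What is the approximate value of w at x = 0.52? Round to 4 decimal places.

0.7341

Euler: w_{n+1} = w_n + h·f(x_n, w_n).
x=0.000000, w=0.200000: f=1.220000 → w ← 0.200000 + 0.13·1.220000 = 0.358600
x=0.130000, w=0.358600: f=1.080425 → w ← 0.358600 + 0.13·1.080425 = 0.499055
x=0.260000, w=0.499055: f=0.957925 → w ← 0.499055 + 0.13·0.957925 = 0.623586
x=0.390000, w=0.623586: f=0.850418 → w ← 0.623586 + 0.13·0.850418 = 0.734140
w(0.52) ≈ 0.7341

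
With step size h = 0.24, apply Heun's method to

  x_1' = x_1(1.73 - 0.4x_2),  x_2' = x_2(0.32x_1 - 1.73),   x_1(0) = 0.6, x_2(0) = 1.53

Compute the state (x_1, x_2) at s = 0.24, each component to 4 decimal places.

Heun on (x_1,x_2): k1 = f(s_n, state_n); k2 = f(s_n + h, state_n + h·k1); state_{n+1} = state_n + (h/2)·(k1 + k2).
0.000000: (0.600000, 1.530000)
  k1 = (0.670800, -2.353140)
  predictor → (0.760992, 0.965246)
  k2 = (1.022698, -1.434822)
  → (0.803220, 1.075445)
(x_1(0.24), x_2(0.24)) ≈ (0.8032, 1.0754)

0.8032, 1.0754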